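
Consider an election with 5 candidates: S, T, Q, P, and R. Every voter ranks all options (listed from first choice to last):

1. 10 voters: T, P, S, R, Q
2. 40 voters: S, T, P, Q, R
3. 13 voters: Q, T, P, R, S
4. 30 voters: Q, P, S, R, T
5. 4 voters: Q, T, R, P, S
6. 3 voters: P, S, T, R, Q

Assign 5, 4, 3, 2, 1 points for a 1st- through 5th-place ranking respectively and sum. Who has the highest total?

S

S: 10·3 + 40·5 + 13·1 + 30·3 + 4·1 + 3·4 = 349
T: 10·5 + 40·4 + 13·4 + 30·1 + 4·4 + 3·3 = 317
Q: 10·1 + 40·2 + 13·5 + 30·5 + 4·5 + 3·1 = 328
P: 10·4 + 40·3 + 13·3 + 30·4 + 4·2 + 3·5 = 342
R: 10·2 + 40·1 + 13·2 + 30·2 + 4·3 + 3·2 = 164
S has the highest Borda score (349).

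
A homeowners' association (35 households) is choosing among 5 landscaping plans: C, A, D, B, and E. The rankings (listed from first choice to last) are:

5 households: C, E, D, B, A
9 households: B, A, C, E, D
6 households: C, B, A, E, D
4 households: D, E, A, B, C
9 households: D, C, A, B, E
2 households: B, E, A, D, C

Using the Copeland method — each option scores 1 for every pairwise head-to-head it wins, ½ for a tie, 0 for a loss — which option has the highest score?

C: beats A, D, B, and E → score 4.
A: beats E; loses to C, D, and B → score 1.
D: beats A and B; loses to C and E → score 2.
B: beats A and E; loses to C and D → score 2.
E: beats D; loses to C, A, and B → score 1.
C has the best pairwise record.

C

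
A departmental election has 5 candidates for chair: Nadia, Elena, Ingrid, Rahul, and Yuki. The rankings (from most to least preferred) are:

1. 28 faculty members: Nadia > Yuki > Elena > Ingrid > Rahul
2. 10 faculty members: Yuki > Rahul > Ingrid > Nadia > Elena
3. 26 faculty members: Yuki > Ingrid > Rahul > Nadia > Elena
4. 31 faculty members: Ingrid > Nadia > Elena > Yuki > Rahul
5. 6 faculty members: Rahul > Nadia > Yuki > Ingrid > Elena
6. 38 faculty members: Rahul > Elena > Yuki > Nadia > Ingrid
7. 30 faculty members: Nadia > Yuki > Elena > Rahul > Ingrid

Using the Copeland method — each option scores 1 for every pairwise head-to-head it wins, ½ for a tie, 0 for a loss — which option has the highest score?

Nadia

Nadia: beats Elena, Ingrid, Rahul, and Yuki → score 4.
Elena: beats Ingrid and Rahul; loses to Nadia and Yuki → score 2.
Ingrid: beats Rahul; loses to Nadia, Elena, and Yuki → score 1.
Rahul: loses to Nadia, Elena, Ingrid, and Yuki → score 0.
Yuki: beats Elena, Ingrid, and Rahul; loses to Nadia → score 3.
Nadia has the best pairwise record.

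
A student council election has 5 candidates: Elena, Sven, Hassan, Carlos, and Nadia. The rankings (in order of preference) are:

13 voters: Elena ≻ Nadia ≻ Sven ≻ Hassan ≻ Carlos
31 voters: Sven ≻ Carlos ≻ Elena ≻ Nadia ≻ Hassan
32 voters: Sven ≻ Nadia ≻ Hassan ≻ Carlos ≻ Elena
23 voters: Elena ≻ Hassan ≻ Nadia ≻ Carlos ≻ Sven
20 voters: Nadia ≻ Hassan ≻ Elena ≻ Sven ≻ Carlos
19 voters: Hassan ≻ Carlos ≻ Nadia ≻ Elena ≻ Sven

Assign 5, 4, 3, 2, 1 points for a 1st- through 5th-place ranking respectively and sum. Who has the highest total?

Nadia

Elena: 13·5 + 31·3 + 32·1 + 23·5 + 20·3 + 19·2 = 403
Sven: 13·3 + 31·5 + 32·5 + 23·1 + 20·2 + 19·1 = 436
Hassan: 13·2 + 31·1 + 32·3 + 23·4 + 20·4 + 19·5 = 420
Carlos: 13·1 + 31·4 + 32·2 + 23·2 + 20·1 + 19·4 = 343
Nadia: 13·4 + 31·2 + 32·4 + 23·3 + 20·5 + 19·3 = 468
Nadia has the highest Borda score (468).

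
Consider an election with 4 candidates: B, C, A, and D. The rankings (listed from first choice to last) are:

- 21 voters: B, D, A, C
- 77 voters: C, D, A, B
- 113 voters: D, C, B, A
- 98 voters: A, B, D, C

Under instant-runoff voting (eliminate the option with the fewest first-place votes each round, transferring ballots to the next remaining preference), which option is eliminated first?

B

Round 1: B 21, C 77, A 98, D 113. Eliminate B.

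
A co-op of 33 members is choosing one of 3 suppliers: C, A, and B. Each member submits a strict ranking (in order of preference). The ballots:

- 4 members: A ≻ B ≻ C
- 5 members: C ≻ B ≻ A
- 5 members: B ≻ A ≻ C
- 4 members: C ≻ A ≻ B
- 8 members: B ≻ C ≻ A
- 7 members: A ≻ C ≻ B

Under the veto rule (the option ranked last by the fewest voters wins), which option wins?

Last-place votes: C 9, A 13, B 11.
C is ranked last by the fewest voters, so C wins.

C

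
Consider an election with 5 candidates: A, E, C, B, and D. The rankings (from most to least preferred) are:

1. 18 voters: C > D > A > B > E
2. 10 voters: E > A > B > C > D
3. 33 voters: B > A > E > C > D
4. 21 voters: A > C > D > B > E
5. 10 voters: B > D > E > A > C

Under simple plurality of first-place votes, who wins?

B

First-place votes: A 21, E 10, C 18, B 43, D 0.
B has the most first-place votes.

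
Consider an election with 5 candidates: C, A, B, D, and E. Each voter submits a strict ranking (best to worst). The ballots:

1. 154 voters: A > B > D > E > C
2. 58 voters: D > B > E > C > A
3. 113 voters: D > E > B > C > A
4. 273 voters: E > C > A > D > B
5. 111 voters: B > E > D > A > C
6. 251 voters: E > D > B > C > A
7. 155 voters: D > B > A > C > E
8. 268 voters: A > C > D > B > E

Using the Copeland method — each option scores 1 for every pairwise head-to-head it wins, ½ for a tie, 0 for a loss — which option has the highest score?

D

C: beats A; loses to B, D, and E → score 1.
A: beats B and D; loses to C and E → score 2.
B: beats C and E; loses to A and D → score 2.
D: beats C, B, and E; loses to A → score 3.
E: beats C and A; loses to B and D → score 2.
D has the best pairwise record.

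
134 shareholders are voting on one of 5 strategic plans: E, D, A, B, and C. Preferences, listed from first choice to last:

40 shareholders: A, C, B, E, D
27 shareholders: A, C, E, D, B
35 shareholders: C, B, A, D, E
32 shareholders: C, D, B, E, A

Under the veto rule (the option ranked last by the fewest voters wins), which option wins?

Last-place votes: E 35, D 40, A 32, B 27, C 0.
C is ranked last by the fewest voters, so C wins.

C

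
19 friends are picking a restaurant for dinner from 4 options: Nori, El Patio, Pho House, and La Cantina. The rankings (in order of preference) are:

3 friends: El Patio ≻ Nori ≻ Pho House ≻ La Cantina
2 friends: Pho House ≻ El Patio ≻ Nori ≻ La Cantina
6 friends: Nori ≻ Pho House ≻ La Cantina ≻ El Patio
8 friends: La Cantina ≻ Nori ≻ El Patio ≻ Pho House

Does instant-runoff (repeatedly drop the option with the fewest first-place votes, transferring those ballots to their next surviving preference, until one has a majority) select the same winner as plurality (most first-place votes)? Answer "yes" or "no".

Instant-runoff — R1 Nori 6, El Patio 3, Pho House 2, La Cantina 8 (Pho House out); R2 Nori 6, El Patio 5, La Cantina 8 (El Patio out); R3 Nori 11, La Cantina 8 (Nori winner). Winner: Nori.
Plurality — first-place votes: Nori 6, El Patio 3, Pho House 2, La Cantina 8. Winner: La Cantina.
The two methods disagree.

no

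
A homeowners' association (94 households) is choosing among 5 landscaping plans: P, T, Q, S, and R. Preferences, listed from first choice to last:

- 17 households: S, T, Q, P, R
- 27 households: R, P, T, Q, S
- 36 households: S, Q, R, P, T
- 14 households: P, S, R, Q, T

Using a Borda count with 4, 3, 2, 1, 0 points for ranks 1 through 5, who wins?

S

P: 17·1 + 27·3 + 36·1 + 14·4 = 190
T: 17·3 + 27·2 + 36·0 + 14·0 = 105
Q: 17·2 + 27·1 + 36·3 + 14·1 = 183
S: 17·4 + 27·0 + 36·4 + 14·3 = 254
R: 17·0 + 27·4 + 36·2 + 14·2 = 208
S has the highest Borda score (254).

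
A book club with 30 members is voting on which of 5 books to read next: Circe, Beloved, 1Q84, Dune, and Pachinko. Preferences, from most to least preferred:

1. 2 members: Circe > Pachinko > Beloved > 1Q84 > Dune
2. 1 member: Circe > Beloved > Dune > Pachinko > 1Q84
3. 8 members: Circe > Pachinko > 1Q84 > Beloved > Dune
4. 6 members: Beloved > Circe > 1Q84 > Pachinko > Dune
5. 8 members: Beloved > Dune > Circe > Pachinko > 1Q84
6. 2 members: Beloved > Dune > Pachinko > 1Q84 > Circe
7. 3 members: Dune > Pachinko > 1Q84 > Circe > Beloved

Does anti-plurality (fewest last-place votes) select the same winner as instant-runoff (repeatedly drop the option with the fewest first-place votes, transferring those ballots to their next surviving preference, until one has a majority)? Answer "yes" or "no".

no

Anti-plurality — last-place votes: Circe 2, Beloved 3, 1Q84 9, Dune 16, Pachinko 0. Winner: Pachinko.
Instant-runoff — R1 Circe 11, Beloved 16, 1Q84 0, Dune 3, Pachinko 0 (Beloved winner). Winner: Beloved.
The two methods disagree.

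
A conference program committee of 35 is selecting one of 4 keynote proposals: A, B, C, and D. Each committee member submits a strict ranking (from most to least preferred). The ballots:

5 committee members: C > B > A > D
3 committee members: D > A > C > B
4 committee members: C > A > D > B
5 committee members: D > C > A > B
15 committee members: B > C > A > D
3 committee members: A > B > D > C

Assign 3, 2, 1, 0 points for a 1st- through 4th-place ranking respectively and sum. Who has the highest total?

A: 5·1 + 3·2 + 4·2 + 5·1 + 15·1 + 3·3 = 48
B: 5·2 + 3·0 + 4·0 + 5·0 + 15·3 + 3·2 = 61
C: 5·3 + 3·1 + 4·3 + 5·2 + 15·2 + 3·0 = 70
D: 5·0 + 3·3 + 4·1 + 5·3 + 15·0 + 3·1 = 31
C has the highest Borda score (70).

C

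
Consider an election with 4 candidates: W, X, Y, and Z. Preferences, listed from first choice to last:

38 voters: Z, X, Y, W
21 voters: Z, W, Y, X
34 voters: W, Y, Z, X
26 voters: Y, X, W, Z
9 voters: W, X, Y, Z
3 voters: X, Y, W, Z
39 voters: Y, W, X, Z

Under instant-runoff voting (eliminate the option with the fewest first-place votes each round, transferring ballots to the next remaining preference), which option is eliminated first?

Round 1: W 43, X 3, Y 65, Z 59. Eliminate X.

X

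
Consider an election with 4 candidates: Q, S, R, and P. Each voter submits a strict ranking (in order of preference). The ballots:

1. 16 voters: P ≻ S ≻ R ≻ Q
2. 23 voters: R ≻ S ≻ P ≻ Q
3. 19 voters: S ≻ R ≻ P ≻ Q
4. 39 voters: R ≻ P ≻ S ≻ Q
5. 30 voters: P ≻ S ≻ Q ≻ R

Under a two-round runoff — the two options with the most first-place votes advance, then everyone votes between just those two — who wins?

Round 1 first-place votes: Q 0, S 19, R 62, P 46.
R and P advance.
Runoff: R is preferred to P by 81 voters; P by 46.
R wins the runoff.

R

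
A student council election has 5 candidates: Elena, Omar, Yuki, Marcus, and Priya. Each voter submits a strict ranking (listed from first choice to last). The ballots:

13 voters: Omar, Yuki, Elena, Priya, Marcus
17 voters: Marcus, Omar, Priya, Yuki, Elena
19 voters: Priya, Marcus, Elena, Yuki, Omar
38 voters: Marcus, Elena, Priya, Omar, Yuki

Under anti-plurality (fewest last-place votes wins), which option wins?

Last-place votes: Elena 17, Omar 19, Yuki 38, Marcus 13, Priya 0.
Priya is ranked last by the fewest voters, so Priya wins.

Priya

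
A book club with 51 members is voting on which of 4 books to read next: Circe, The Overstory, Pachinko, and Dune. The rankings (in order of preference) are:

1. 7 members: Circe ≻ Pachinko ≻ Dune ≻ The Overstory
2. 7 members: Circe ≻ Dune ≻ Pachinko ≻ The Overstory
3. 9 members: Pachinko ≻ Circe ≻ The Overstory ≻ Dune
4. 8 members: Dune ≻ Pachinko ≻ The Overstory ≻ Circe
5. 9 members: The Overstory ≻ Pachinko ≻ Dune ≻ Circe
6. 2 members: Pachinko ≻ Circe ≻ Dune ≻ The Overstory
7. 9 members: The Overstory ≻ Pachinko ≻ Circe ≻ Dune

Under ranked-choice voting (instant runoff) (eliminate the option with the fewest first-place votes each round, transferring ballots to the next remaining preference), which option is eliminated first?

Round 1: Circe 14, The Overstory 18, Pachinko 11, Dune 8. Eliminate Dune.

Dune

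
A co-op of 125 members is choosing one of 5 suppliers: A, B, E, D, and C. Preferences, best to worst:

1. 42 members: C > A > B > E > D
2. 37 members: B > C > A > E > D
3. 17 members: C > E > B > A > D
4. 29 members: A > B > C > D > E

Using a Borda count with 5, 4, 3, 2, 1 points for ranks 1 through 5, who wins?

C

A: 42·4 + 37·3 + 17·2 + 29·5 = 458
B: 42·3 + 37·5 + 17·3 + 29·4 = 478
E: 42·2 + 37·2 + 17·4 + 29·1 = 255
D: 42·1 + 37·1 + 17·1 + 29·2 = 154
C: 42·5 + 37·4 + 17·5 + 29·3 = 530
C has the highest Borda score (530).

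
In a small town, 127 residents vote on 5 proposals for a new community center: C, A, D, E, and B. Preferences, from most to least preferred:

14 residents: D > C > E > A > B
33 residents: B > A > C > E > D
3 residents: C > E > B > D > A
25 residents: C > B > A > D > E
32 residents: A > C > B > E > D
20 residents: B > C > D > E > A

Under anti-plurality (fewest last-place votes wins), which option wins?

C

Last-place votes: C 0, A 23, D 65, E 25, B 14.
C is ranked last by the fewest voters, so C wins.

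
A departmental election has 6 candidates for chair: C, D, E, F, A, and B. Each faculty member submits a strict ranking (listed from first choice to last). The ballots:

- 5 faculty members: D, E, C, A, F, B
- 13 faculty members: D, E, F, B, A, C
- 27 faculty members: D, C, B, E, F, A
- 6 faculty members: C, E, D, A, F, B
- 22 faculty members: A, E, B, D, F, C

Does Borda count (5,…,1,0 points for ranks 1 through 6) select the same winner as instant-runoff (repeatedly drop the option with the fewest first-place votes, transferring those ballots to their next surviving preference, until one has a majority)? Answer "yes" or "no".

Borda — scores: C 153, D 287, E 238, F 99, A 145, B 173. Winner: D.
Instant-runoff — R1 C 6, D 45, E 0, F 0, A 22, B 0 (D winner). Winner: D.
The two methods agree.

yes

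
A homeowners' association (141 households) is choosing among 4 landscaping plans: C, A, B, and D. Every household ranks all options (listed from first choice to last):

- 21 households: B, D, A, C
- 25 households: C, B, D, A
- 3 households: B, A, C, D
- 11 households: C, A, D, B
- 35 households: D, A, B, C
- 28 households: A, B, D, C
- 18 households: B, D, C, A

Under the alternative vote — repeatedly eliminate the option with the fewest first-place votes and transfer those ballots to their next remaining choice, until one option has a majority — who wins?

Round 1: C 36, A 28, B 42, D 35. Eliminate A.
Round 2: C 36, B 70, D 35. Eliminate D.
Round 3: C 36, B 105. B has a majority.

B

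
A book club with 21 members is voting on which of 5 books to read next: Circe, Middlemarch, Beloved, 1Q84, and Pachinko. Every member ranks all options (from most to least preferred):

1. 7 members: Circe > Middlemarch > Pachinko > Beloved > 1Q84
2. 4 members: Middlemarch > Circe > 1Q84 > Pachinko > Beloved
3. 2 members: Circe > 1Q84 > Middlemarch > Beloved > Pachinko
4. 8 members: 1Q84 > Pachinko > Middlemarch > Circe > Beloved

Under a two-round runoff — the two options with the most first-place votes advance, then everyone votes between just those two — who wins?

Round 1 first-place votes: Circe 9, Middlemarch 4, Beloved 0, 1Q84 8, Pachinko 0.
Circe and 1Q84 advance.
Runoff: Circe is preferred to 1Q84 by 13 voters; 1Q84 by 8.
Circe wins the runoff.

Circe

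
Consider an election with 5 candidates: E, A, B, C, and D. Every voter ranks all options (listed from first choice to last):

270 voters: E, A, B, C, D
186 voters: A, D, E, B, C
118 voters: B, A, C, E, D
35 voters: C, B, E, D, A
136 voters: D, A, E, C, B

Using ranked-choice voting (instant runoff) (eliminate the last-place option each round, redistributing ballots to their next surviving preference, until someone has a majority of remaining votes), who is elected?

Round 1: E 270, A 186, B 118, C 35, D 136. Eliminate C.
Round 2: E 270, A 186, B 153, D 136. Eliminate D.
Round 3: E 270, A 322, B 153. Eliminate B.
Round 4: E 305, A 440. A has a majority.

A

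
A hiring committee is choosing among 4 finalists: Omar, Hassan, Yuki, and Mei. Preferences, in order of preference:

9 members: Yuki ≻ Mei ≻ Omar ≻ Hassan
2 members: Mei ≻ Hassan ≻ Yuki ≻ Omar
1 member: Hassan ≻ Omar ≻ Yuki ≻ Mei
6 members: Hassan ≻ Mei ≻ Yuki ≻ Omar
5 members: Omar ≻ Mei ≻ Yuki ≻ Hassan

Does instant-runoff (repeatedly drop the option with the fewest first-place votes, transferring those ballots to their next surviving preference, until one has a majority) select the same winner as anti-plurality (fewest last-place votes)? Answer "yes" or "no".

Instant-runoff — R1 Omar 5, Hassan 7, Yuki 9, Mei 2 (Mei out); R2 Omar 5, Hassan 9, Yuki 9 (Omar out); R3 Hassan 9, Yuki 14 (Yuki winner). Winner: Yuki.
Anti-plurality — last-place votes: Omar 8, Hassan 14, Yuki 0, Mei 1. Winner: Yuki.
The two methods agree.

yes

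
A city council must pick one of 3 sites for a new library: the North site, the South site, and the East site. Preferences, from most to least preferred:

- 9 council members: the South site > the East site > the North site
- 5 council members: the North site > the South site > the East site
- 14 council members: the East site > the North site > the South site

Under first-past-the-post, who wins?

First-place votes: the North site 5, the South site 9, the East site 14.
the East site has the most first-place votes.

the East site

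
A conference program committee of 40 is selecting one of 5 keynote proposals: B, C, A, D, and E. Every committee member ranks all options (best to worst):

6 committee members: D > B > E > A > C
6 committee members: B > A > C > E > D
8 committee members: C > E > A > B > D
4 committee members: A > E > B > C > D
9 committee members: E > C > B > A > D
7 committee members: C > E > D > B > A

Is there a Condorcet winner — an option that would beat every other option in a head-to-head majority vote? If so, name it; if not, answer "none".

C vs B: 24–16 for C.
C vs A: 24–16 for C.
C vs D: 34–6 for C.
C vs E: 21–19 for C.
C beats every other option head-to-head.

C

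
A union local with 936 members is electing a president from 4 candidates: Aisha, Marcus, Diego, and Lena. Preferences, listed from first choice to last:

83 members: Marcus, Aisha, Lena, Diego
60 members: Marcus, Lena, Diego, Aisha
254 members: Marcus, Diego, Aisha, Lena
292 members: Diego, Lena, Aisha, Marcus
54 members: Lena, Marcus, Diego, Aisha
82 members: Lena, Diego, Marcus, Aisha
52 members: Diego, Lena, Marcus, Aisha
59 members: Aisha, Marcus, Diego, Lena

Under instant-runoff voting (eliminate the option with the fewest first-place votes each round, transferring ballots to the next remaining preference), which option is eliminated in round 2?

Lena

Round 1: Aisha 59, Marcus 397, Diego 344, Lena 136. Eliminate Aisha.
Round 2: Marcus 456, Diego 344, Lena 136. Eliminate Lena.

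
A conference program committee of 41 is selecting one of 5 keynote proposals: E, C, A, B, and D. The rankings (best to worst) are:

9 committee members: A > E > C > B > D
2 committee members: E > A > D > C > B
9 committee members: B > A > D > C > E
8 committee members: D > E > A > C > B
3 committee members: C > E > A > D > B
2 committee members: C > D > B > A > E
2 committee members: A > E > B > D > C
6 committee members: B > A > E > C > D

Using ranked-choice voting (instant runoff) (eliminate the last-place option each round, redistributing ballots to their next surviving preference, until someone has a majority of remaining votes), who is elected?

Round 1: E 2, C 5, A 11, B 15, D 8. Eliminate E.
Round 2: C 5, A 13, B 15, D 8. Eliminate C.
Round 3: A 16, B 15, D 10. Eliminate D.
Round 4: A 24, B 17. A has a majority.

A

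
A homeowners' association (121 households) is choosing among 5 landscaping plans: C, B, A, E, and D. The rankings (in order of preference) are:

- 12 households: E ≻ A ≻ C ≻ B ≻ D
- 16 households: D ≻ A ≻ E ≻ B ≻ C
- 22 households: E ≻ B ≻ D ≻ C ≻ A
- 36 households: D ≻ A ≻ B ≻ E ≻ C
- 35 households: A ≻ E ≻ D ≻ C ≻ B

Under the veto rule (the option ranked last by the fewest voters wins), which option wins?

Last-place votes: C 52, B 35, A 22, E 0, D 12.
E is ranked last by the fewest voters, so E wins.

E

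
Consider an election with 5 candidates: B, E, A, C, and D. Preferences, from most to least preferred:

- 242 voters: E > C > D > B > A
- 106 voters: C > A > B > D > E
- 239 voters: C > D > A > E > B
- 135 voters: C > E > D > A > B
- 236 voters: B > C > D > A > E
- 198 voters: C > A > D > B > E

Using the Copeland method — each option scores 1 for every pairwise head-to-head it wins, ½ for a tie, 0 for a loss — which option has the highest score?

C

B: loses to E, A, C, and D → score 0.
E: beats B; loses to A, C, and D → score 1.
A: beats B and E; loses to C and D → score 2.
C: beats B, E, A, and D → score 4.
D: beats B, E, and A; loses to C → score 3.
C has the best pairwise record.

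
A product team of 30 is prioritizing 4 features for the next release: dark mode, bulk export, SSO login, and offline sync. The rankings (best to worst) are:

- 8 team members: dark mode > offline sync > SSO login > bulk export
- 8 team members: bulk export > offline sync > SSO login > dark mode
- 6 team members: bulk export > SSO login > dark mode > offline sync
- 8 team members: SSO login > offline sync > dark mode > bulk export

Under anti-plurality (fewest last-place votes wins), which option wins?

SSO login

Last-place votes: dark mode 8, bulk export 16, SSO login 0, offline sync 6.
SSO login is ranked last by the fewest voters, so SSO login wins.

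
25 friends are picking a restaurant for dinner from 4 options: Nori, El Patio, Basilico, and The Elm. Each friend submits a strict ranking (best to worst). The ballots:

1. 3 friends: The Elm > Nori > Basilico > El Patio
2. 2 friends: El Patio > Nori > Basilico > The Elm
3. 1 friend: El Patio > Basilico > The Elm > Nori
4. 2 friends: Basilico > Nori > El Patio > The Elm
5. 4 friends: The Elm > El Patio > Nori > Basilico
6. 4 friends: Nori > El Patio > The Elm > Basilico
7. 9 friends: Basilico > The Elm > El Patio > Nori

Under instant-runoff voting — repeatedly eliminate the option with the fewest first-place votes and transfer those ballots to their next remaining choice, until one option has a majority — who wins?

Round 1: Nori 4, El Patio 3, Basilico 11, The Elm 7. Eliminate El Patio.
Round 2: Nori 6, Basilico 12, The Elm 7. Eliminate Nori.
Round 3: Basilico 14, The Elm 11. Basilico has a majority.

Basilico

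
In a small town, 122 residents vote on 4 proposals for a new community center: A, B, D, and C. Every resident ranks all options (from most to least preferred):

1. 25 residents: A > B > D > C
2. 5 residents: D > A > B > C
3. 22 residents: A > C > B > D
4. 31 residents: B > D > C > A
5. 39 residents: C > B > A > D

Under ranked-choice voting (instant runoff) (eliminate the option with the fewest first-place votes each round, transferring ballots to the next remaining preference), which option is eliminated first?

D

Round 1: A 47, B 31, D 5, C 39. Eliminate D.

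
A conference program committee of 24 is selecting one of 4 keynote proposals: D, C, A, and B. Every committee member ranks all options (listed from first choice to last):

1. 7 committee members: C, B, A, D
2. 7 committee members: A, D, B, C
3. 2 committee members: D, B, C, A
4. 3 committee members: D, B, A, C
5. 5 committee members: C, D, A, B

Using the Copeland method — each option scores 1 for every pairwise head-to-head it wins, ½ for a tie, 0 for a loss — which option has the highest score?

D: beats B; ties C; loses to A → score 1.5.
C: beats A; ties D and B → score 2.
A: beats D; ties B; loses to C → score 1.5.
B: ties C and A; loses to D → score 1.
C has the best pairwise record.

C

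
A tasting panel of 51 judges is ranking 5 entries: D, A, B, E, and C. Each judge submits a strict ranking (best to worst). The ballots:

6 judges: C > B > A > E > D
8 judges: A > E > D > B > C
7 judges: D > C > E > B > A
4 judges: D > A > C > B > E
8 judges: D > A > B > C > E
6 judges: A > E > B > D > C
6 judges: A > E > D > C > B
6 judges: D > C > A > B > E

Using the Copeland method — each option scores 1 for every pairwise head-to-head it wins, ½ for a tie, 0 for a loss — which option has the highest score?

A

D: beats B and C; loses to A and E → score 2.
A: beats D, B, E, and C → score 4.
B: loses to D, A, E, and C → score 0.
E: beats D and B; loses to A and C → score 2.
C: beats B and E; loses to D and A → score 2.
A has the best pairwise record.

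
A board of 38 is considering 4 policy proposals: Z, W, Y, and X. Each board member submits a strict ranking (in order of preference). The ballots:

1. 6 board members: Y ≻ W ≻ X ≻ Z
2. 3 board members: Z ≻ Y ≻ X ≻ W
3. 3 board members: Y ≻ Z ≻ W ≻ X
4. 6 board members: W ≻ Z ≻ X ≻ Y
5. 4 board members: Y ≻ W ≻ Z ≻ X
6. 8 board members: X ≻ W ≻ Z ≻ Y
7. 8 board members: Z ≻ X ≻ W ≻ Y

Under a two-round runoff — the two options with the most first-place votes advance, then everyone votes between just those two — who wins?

Round 1 first-place votes: Z 11, W 6, Y 13, X 8.
Y and Z advance.
Runoff: Y is preferred to Z by 13 voters; Z by 25.
Z wins the runoff.

Z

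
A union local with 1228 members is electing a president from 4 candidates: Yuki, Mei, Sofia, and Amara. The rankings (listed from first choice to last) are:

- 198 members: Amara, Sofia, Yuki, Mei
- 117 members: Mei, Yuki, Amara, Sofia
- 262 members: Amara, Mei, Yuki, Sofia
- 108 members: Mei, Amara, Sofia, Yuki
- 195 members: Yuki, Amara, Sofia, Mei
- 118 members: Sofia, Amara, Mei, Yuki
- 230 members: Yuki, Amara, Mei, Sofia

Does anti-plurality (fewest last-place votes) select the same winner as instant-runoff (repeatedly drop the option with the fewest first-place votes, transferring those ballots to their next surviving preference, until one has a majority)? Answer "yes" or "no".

Anti-plurality — last-place votes: Yuki 226, Mei 393, Sofia 609, Amara 0. Winner: Amara.
Instant-runoff — R1 Yuki 425, Mei 225, Sofia 118, Amara 460 (Sofia out); R2 Yuki 425, Mei 225, Amara 578 (Mei out); R3 Yuki 542, Amara 686 (Amara winner). Winner: Amara.
The two methods agree.

yes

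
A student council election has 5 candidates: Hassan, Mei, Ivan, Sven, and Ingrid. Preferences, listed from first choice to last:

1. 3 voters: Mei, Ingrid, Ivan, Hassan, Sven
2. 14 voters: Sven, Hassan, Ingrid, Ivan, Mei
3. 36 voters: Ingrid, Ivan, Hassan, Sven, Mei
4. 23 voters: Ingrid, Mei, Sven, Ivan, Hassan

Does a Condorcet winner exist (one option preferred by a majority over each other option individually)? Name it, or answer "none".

Ingrid

Ingrid vs Hassan: 62–14 for Ingrid.
Ingrid vs Mei: 73–3 for Ingrid.
Ingrid vs Ivan: 76–0 for Ingrid.
Ingrid vs Sven: 62–14 for Ingrid.
Ingrid beats every other option head-to-head.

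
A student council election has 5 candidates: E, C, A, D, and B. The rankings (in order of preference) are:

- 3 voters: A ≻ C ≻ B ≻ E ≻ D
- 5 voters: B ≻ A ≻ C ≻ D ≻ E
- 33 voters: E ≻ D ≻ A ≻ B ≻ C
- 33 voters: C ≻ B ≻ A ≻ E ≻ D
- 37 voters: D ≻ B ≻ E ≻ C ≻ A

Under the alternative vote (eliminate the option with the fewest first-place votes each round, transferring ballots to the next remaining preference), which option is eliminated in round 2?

B

Round 1: E 33, C 33, A 3, D 37, B 5. Eliminate A.
Round 2: E 33, C 36, D 37, B 5. Eliminate B.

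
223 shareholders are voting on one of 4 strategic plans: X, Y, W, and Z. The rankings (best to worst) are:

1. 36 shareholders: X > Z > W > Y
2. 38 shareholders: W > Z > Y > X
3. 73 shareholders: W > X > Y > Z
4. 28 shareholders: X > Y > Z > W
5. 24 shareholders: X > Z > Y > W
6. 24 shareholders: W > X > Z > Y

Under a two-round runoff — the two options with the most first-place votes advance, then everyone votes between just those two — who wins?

W

Round 1 first-place votes: X 88, Y 0, W 135, Z 0.
W and X advance.
Runoff: W is preferred to X by 135 voters; X by 88.
W wins the runoff.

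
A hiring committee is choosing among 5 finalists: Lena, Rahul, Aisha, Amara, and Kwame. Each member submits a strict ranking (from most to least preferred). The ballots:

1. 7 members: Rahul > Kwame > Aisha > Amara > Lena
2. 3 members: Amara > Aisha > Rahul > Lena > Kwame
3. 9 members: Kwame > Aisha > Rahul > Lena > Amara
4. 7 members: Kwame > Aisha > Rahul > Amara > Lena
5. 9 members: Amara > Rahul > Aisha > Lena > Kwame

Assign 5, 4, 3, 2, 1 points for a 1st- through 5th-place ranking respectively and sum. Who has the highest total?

Rahul

Lena: 7·1 + 3·2 + 9·2 + 7·1 + 9·2 = 56
Rahul: 7·5 + 3·3 + 9·3 + 7·3 + 9·4 = 128
Aisha: 7·3 + 3·4 + 9·4 + 7·4 + 9·3 = 124
Amara: 7·2 + 3·5 + 9·1 + 7·2 + 9·5 = 97
Kwame: 7·4 + 3·1 + 9·5 + 7·5 + 9·1 = 120
Rahul has the highest Borda score (128).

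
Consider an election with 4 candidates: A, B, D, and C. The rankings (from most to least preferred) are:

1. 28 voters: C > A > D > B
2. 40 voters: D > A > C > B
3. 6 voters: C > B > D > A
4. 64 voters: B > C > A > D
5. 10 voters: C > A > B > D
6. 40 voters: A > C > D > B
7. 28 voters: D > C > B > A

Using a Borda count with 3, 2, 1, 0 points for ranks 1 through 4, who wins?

C

A: 28·2 + 40·2 + 6·0 + 64·1 + 10·2 + 40·3 + 28·0 = 340
B: 28·0 + 40·0 + 6·2 + 64·3 + 10·1 + 40·0 + 28·1 = 242
D: 28·1 + 40·3 + 6·1 + 64·0 + 10·0 + 40·1 + 28·3 = 278
C: 28·3 + 40·1 + 6·3 + 64·2 + 10·3 + 40·2 + 28·2 = 436
C has the highest Borda score (436).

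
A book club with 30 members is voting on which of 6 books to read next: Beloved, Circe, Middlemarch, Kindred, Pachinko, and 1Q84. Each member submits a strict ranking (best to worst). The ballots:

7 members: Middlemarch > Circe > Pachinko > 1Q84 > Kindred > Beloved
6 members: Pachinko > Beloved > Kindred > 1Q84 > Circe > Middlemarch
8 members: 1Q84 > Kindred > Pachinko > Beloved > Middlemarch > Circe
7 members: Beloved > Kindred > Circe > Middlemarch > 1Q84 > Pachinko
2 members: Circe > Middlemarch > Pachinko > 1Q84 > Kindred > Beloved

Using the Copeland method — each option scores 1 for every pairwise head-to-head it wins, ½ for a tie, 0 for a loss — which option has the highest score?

Beloved: beats Circe and Middlemarch; loses to Kindred, Pachinko, and 1Q84 → score 2.
Circe: beats Pachinko and 1Q84; ties Middlemarch; loses to Beloved and Kindred → score 2.5.
Middlemarch: beats Pachinko and 1Q84; ties Circe; loses to Beloved and Kindred → score 2.5.
Kindred: beats Beloved, Circe, and Middlemarch; ties Pachinko; loses to 1Q84 → score 3.5.
Pachinko: beats Beloved; ties Kindred and 1Q84; loses to Circe and Middlemarch → score 2.
1Q84: beats Beloved and Kindred; ties Pachinko; loses to Circe and Middlemarch → score 2.5.
Kindred has the best pairwise record.

Kindred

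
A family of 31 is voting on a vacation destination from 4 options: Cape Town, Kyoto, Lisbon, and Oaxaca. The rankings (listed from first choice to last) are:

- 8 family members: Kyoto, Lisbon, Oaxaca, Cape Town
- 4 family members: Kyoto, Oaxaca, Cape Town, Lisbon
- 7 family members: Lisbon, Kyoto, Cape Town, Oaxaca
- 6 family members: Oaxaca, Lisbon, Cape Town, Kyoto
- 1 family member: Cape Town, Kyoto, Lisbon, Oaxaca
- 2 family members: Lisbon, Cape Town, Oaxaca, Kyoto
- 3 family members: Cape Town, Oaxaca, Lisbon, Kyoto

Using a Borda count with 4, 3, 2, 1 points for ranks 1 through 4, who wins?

Lisbon

Cape Town: 8·1 + 4·2 + 7·2 + 6·2 + 1·4 + 2·3 + 3·4 = 64
Kyoto: 8·4 + 4·4 + 7·3 + 6·1 + 1·3 + 2·1 + 3·1 = 83
Lisbon: 8·3 + 4·1 + 7·4 + 6·3 + 1·2 + 2·4 + 3·2 = 90
Oaxaca: 8·2 + 4·3 + 7·1 + 6·4 + 1·1 + 2·2 + 3·3 = 73
Lisbon has the highest Borda score (90).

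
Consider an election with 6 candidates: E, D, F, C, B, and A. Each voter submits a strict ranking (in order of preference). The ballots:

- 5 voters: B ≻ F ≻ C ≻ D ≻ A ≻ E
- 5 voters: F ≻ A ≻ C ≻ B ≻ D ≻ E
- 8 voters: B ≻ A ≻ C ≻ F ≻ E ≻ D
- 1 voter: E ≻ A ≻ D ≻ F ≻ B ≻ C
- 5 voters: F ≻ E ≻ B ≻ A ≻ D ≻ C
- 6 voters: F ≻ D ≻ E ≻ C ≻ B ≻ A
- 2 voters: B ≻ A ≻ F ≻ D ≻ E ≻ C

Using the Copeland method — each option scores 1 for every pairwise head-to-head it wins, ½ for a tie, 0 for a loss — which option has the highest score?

E: loses to D, F, C, B, and A → score 0.
D: beats E; loses to F, C, B, and A → score 1.
F: beats E, D, C, B, and A → score 5.
C: beats E and D; loses to F, B, and A → score 2.
B: beats E, D, C, and A; loses to F → score 4.
A: beats E, D, and C; loses to F and B → score 3.
F has the best pairwise record.

F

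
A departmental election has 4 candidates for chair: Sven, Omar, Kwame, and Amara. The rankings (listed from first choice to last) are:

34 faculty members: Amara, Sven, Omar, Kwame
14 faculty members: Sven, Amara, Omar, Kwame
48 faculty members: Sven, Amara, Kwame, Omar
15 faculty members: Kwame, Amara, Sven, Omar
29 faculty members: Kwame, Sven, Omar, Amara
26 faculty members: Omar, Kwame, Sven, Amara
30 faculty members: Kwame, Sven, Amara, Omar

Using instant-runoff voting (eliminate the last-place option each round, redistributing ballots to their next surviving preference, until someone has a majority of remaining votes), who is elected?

Round 1: Sven 62, Omar 26, Kwame 74, Amara 34. Eliminate Omar.
Round 2: Sven 62, Kwame 100, Amara 34. Kwame has a majority.

Kwame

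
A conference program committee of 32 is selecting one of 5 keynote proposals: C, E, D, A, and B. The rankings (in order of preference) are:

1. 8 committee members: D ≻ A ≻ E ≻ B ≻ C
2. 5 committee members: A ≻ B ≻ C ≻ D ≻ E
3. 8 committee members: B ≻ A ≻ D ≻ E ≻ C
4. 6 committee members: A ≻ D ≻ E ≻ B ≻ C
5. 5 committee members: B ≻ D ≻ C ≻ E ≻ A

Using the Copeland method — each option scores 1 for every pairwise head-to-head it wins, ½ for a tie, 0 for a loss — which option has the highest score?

C: loses to E, D, A, and B → score 0.
E: beats C; loses to D, A, and B → score 1.
D: beats C and E; loses to A and B → score 2.
A: beats C, E, D, and B → score 4.
B: beats C, E, and D; loses to A → score 3.
A has the best pairwise record.

A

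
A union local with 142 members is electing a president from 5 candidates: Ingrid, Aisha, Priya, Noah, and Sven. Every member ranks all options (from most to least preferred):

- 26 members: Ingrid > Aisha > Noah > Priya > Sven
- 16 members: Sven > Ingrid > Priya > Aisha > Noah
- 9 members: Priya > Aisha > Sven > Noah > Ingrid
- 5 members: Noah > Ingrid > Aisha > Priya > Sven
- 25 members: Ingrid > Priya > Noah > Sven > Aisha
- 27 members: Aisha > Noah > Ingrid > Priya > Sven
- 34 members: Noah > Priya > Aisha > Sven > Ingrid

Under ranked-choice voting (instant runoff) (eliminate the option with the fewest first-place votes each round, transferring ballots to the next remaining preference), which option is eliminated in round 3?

Aisha

Round 1: Ingrid 51, Aisha 27, Priya 9, Noah 39, Sven 16. Eliminate Priya.
Round 2: Ingrid 51, Aisha 36, Noah 39, Sven 16. Eliminate Sven.
Round 3: Ingrid 67, Aisha 36, Noah 39. Eliminate Aisha.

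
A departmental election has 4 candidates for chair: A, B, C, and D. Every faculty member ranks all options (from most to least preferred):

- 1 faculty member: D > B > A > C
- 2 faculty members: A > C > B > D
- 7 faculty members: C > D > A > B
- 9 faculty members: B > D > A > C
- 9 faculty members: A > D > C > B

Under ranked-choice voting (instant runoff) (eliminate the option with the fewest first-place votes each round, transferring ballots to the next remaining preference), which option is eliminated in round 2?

Round 1: A 11, B 9, C 7, D 1. Eliminate D.
Round 2: A 11, B 10, C 7. Eliminate C.

C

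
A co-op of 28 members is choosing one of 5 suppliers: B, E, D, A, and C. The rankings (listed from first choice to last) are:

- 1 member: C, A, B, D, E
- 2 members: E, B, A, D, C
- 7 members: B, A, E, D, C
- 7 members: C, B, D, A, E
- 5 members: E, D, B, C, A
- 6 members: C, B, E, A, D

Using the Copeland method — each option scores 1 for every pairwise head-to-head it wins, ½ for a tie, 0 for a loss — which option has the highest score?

B

B: beats E, D, and A; ties C → score 3.5.
E: beats D; ties C; loses to B and A → score 1.5.
D: ties C; loses to B, E, and A → score 0.5.
A: beats E and D; loses to B and C → score 2.
C: beats A; ties B, E, and D → score 2.5.
B has the best pairwise record.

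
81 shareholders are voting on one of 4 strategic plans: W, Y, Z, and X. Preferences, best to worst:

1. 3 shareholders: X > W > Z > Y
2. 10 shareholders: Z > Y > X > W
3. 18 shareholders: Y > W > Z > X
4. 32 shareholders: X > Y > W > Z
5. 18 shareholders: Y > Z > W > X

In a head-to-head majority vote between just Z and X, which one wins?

Z

Voters preferring Z to X: 46; preferring X to Z: 35.
Z wins the head-to-head.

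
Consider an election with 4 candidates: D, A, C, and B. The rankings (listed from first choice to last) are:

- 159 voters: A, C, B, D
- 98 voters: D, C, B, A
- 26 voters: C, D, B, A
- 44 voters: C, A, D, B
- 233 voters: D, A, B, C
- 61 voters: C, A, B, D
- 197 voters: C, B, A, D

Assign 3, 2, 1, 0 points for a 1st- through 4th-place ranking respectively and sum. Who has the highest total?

C

D: 159·0 + 98·3 + 26·2 + 44·1 + 233·3 + 61·0 + 197·0 = 1089
A: 159·3 + 98·0 + 26·0 + 44·2 + 233·2 + 61·2 + 197·1 = 1350
C: 159·2 + 98·2 + 26·3 + 44·3 + 233·0 + 61·3 + 197·3 = 1498
B: 159·1 + 98·1 + 26·1 + 44·0 + 233·1 + 61·1 + 197·2 = 971
C has the highest Borda score (1498).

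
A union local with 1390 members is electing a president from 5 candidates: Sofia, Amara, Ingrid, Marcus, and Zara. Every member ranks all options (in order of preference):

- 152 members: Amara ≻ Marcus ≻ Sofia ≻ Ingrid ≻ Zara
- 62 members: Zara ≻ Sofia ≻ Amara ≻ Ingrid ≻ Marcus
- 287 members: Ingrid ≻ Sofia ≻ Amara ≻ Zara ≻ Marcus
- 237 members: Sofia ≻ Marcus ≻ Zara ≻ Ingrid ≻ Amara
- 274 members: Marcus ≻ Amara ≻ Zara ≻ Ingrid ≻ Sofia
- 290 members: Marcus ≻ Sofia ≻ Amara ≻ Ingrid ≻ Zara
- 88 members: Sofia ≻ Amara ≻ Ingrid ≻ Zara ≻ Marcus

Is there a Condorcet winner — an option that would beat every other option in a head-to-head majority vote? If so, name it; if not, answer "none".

Marcus vs Sofia: 716–674 for Marcus.
Marcus vs Amara: 801–589 for Marcus.
Marcus vs Ingrid: 953–437 for Marcus.
Marcus vs Zara: 953–437 for Marcus.
Marcus beats every other option head-to-head.

Marcus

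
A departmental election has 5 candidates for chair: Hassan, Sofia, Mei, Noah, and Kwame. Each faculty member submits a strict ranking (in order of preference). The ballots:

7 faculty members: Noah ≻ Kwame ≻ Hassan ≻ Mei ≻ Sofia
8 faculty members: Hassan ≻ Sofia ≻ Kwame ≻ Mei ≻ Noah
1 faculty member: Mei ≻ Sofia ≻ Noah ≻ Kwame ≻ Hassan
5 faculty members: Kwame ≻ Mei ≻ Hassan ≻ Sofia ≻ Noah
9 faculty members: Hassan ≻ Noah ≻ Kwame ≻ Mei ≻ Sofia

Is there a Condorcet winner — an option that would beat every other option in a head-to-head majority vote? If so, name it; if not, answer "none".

Hassan vs Sofia: 29–1 for Hassan.
Hassan vs Mei: 24–6 for Hassan.
Hassan vs Noah: 22–8 for Hassan.
Hassan vs Kwame: 17–13 for Hassan.
Hassan beats every other option head-to-head.

Hassan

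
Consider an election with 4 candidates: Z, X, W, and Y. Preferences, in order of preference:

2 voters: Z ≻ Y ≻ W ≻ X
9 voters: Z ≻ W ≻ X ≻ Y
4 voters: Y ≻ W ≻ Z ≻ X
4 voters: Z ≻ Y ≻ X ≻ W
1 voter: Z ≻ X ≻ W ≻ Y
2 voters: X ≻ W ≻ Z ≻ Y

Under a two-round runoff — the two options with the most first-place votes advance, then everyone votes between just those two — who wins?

Z

Round 1 first-place votes: Z 16, X 2, W 0, Y 4.
Z and Y advance.
Runoff: Z is preferred to Y by 18 voters; Y by 4.
Z wins the runoff.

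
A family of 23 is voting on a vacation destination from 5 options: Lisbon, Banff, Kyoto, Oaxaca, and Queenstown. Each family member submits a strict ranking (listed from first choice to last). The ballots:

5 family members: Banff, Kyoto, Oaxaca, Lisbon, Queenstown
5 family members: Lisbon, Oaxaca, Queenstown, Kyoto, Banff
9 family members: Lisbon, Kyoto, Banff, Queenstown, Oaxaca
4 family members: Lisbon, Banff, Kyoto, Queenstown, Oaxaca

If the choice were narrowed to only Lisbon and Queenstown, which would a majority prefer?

Voters preferring Lisbon to Queenstown: 23; preferring Queenstown to Lisbon: 0.
Lisbon wins the head-to-head.

Lisbon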